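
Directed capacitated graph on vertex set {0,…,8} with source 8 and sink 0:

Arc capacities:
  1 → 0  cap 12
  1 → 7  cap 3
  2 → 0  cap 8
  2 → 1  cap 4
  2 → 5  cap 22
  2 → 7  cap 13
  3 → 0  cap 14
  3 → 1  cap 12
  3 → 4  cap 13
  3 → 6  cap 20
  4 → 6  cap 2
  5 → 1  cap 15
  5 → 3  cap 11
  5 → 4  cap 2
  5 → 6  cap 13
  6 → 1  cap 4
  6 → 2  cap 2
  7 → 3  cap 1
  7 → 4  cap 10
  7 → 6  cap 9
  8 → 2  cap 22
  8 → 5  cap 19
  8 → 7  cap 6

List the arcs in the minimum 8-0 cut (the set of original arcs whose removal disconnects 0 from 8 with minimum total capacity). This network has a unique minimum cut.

augment #1: 8→2→0 push 8
augment #2: 8→2→1→0 push 4
augment #3: 8→5→1→0 push 8
augment #4: 8→5→3→0 push 11
augment #5: 8→7→3→0 push 1
max flow = 32; residual-reachable set from 8 gives S-side
cut edges (S→T): {(1,0), (2,0), (5,3), (7,3)} total cap 32

Min-cut arcs: {(1,0), (2,0), (5,3), (7,3)} (total capacity 32)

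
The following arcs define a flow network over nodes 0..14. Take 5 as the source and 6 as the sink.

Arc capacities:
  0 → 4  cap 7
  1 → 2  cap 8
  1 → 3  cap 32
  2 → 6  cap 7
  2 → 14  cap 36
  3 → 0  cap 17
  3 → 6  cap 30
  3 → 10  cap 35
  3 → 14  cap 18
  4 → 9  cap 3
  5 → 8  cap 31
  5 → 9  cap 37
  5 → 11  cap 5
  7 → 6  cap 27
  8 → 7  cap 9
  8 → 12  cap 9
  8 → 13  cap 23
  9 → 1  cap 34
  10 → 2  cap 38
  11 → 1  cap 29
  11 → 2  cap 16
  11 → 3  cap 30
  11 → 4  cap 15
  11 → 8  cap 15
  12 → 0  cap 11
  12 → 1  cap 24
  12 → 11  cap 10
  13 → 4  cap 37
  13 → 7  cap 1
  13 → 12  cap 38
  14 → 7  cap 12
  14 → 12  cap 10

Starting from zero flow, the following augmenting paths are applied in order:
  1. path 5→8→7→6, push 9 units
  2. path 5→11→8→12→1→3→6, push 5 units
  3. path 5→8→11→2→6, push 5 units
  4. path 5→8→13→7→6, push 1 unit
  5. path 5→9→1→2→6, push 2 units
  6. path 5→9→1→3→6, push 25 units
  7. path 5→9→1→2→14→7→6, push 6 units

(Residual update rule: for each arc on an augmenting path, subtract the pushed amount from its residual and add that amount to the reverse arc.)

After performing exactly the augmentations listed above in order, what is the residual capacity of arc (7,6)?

after path 1 (5→8→7→6, push 9): res(7,6)=18
after path 2 (5→11→8→12→1→3→6, push 5): res(7,6)=18
after path 3 (5→8→11→2→6, push 5): res(7,6)=18
after path 4 (5→8→13→7→6, push 1): res(7,6)=17
after path 5 (5→9→1→2→6, push 2): res(7,6)=17
after path 6 (5→9→1→3→6, push 25): res(7,6)=17
after path 7 (5→9→1→2→14→7→6, push 6): res(7,6)=11

Residual capacity of (7,6): 11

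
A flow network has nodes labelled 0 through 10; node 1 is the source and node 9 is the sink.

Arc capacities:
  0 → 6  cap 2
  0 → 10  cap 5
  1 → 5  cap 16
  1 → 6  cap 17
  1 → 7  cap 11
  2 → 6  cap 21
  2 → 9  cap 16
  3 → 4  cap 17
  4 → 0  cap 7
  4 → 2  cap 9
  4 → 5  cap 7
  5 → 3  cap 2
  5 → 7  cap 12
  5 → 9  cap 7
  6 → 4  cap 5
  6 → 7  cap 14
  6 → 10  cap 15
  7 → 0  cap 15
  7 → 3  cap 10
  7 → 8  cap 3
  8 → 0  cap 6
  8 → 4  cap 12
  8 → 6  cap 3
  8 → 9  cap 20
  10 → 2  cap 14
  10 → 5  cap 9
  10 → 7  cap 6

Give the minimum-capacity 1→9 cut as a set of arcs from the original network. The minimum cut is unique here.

augment #1: 1→5→9 push 7
augment #2: 1→7→8→9 push 3
augment #3: 1→6→4→2→9 push 5
augment #4: 1→6→10→2→9 push 11
max flow = 26; residual-reachable set from 1 gives S-side
cut edges (S→T): {(2,9), (5,9), (7,8)} total cap 26

Min-cut arcs: {(2,9), (5,9), (7,8)} (total capacity 26)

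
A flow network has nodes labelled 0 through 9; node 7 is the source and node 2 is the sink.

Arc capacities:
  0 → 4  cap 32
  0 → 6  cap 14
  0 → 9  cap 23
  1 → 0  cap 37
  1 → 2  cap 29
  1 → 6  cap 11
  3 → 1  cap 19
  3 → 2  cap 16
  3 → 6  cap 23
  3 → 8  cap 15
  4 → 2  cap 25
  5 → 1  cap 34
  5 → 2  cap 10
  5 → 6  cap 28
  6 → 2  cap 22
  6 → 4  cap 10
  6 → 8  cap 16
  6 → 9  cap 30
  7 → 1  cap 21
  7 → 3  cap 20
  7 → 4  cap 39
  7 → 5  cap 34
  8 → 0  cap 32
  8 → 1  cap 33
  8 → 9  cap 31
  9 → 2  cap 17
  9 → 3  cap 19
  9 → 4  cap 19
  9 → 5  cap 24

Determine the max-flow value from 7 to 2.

Maximum flow value: 100

augment #1: 7→1→2 bottleneck 21, total now 21
augment #2: 7→3→2 bottleneck 16, total now 37
augment #3: 7→4→2 bottleneck 25, total now 62
augment #4: 7→5→2 bottleneck 10, total now 72
augment #5: 7→3→1→2 bottleneck 4, total now 76
augment #6: 7→5→1→2 bottleneck 4, total now 80
augment #7: 7→5→6→2 bottleneck 20, total now 100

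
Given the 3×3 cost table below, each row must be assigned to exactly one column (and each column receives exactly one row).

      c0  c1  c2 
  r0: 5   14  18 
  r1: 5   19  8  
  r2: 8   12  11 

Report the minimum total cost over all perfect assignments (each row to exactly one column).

optimal assignment: row0→col0 (cost 5), row1→col2 (cost 8), row2→col1 (cost 12)
total = 5 + 8 + 12 = 25

Minimum assignment cost: 25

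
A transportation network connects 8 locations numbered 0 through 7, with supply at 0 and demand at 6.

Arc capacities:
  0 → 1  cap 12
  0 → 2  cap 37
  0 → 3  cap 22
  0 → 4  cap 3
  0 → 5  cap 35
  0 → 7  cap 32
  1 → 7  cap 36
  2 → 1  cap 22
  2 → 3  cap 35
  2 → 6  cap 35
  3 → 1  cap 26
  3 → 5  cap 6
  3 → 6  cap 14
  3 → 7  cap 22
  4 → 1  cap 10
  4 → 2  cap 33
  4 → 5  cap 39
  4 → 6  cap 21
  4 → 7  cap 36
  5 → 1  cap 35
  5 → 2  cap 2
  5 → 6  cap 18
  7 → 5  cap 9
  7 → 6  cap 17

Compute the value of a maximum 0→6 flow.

Maximum flow value: 87

augment #1: 0→2→6 bottleneck 35, total now 35
augment #2: 0→3→6 bottleneck 14, total now 49
augment #3: 0→4→6 bottleneck 3, total now 52
augment #4: 0→5→6 bottleneck 18, total now 70
augment #5: 0→7→6 bottleneck 17, total now 87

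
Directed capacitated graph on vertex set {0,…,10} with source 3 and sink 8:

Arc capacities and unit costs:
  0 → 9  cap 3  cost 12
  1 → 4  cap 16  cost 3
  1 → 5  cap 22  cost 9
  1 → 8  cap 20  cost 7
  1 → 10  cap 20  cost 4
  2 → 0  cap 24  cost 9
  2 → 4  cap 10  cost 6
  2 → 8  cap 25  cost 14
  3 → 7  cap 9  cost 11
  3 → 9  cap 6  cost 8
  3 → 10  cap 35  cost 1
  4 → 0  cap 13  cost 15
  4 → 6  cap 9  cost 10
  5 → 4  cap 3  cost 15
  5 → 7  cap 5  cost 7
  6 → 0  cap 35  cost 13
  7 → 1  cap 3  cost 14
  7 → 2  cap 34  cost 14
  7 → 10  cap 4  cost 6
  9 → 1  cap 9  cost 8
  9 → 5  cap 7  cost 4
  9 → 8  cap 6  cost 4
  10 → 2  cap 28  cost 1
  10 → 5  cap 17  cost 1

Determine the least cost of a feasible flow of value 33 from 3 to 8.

Minimum cost for 33 units: 532

shortest-cost path #1: 3→9→8 push 6 @ unit cost 12 (adds 72)
shortest-cost path #2: 3→10→2→8 push 25 @ unit cost 16 (adds 400)
shortest-cost path #3: 3→10→5→7→1→8 push 2 @ unit cost 30 (adds 60)
total cost = 532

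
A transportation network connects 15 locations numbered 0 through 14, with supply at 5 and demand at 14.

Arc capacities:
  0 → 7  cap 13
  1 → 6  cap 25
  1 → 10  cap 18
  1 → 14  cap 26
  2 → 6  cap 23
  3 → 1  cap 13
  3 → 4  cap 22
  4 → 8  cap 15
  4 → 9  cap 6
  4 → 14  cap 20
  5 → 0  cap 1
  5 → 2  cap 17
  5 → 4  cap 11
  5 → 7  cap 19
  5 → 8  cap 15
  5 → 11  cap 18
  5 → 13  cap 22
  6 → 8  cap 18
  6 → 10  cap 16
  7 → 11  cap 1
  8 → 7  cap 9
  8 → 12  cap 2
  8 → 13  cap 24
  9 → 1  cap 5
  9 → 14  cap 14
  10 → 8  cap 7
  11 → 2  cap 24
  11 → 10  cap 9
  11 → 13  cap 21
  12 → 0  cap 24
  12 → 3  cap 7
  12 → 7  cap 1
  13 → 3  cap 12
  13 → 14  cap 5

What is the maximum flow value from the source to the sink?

Maximum flow value: 30

augment #1: 5→4→14 bottleneck 11, total now 11
augment #2: 5→13→14 bottleneck 5, total now 16
augment #3: 5→13→3→1→14 bottleneck 12, total now 28
augment #4: 5→8→12→3→1→14 bottleneck 1, total now 29
augment #5: 5→8→12→3→4→14 bottleneck 1, total now 30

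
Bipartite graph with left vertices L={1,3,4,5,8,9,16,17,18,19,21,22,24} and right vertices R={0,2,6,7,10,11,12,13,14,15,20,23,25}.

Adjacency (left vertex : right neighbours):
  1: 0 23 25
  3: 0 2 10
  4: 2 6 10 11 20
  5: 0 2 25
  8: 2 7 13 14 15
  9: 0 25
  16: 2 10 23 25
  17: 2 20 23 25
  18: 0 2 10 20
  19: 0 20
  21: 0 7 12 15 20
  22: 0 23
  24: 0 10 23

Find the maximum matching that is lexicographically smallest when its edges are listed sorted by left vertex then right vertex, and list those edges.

|M| = 9 (so the lex-smallest maximum matching has 9 edges)
process left vertices in ascending order; for each, take the smallest-labelled available neighbour that still permits 9 edges overall, or leave it unmatched if none does
lex-smallest matching: {1-0, 3-2, 4-6, 5-25, 8-7, 16-10, 17-20, 21-12, 22-23}

Lex-smallest maximum matching: {(1,0), (3,2), (4,6), (5,25), (8,7), (16,10), (17,20), (21,12), (22,23)}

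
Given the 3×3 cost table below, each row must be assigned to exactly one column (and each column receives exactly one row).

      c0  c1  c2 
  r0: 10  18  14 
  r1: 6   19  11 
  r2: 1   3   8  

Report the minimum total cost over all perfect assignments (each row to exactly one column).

optimal assignment: row0→col2 (cost 14), row1→col0 (cost 6), row2→col1 (cost 3)
total = 14 + 6 + 3 = 23

Minimum assignment cost: 23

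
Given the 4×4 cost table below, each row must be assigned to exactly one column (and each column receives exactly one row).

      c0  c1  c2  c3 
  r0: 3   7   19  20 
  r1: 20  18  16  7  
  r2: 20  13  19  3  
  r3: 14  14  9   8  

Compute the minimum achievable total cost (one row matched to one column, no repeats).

optimal assignment: row0→col0 (cost 3), row1→col3 (cost 7), row2→col1 (cost 13), row3→col2 (cost 9)
total = 3 + 7 + 13 + 9 = 32

Minimum assignment cost: 32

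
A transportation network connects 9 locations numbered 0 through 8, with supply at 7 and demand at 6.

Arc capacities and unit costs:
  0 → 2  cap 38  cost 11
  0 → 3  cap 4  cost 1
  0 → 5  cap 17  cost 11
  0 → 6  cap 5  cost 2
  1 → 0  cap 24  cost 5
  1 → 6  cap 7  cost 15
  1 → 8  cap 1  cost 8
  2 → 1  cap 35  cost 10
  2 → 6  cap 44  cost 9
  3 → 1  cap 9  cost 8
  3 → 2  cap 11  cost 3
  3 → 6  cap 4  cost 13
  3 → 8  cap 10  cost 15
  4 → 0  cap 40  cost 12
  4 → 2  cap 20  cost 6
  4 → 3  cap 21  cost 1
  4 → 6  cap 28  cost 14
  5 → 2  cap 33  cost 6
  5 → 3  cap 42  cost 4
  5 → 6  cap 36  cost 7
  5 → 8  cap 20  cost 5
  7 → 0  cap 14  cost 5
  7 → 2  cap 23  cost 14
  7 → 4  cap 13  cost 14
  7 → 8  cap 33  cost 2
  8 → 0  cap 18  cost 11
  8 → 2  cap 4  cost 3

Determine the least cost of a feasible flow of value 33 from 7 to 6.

Minimum cost for 33 units: 623

shortest-cost path #1: 7→0→6 push 5 @ unit cost 7 (adds 35)
shortest-cost path #2: 7→8→2→6 push 4 @ unit cost 14 (adds 56)
shortest-cost path #3: 7→0→3→2→6 push 4 @ unit cost 18 (adds 72)
shortest-cost path #4: 7→2→6 push 20 @ unit cost 23 (adds 460)
total cost = 623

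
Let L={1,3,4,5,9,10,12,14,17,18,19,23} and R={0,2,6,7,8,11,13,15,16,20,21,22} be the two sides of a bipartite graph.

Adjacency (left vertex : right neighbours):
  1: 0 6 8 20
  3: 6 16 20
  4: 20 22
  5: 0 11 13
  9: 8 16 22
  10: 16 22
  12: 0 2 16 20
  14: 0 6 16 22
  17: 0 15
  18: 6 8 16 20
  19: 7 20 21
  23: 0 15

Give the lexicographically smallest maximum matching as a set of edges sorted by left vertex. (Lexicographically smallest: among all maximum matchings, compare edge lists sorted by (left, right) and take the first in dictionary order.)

|M| = 10 (so the lex-smallest maximum matching has 10 edges)
process left vertices in ascending order; for each, take the smallest-labelled available neighbour that still permits 10 edges overall, or leave it unmatched if none does
lex-smallest matching: {1-0, 3-6, 4-20, 5-11, 9-8, 10-16, 12-2, 14-22, 17-15, 19-7}

Lex-smallest maximum matching: {(1,0), (3,6), (4,20), (5,11), (9,8), (10,16), (12,2), (14,22), (17,15), (19,7)}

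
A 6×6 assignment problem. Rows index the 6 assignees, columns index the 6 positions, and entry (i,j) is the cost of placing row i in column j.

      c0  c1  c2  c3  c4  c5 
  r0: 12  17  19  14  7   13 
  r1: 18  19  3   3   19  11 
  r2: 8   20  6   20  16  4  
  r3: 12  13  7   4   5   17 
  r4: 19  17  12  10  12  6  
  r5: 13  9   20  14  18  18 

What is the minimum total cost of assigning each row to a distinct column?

Minimum assignment cost: 37

optimal assignment: row0→col4 (cost 7), row1→col2 (cost 3), row2→col0 (cost 8), row3→col3 (cost 4), row4→col5 (cost 6), row5→col1 (cost 9)
total = 7 + 3 + 8 + 4 + 6 + 9 = 37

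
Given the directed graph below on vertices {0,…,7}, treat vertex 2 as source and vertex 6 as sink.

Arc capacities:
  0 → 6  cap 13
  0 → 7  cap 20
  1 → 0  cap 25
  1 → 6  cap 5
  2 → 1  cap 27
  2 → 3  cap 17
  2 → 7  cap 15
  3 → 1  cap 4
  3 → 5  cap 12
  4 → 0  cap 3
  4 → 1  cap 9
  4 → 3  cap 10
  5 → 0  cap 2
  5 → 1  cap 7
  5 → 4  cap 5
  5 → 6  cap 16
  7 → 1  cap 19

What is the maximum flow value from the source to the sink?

augment #1: 2→1→6 bottleneck 5, total now 5
augment #2: 2→1→0→6 bottleneck 13, total now 18
augment #3: 2→3→5→6 bottleneck 12, total now 30

Maximum flow value: 30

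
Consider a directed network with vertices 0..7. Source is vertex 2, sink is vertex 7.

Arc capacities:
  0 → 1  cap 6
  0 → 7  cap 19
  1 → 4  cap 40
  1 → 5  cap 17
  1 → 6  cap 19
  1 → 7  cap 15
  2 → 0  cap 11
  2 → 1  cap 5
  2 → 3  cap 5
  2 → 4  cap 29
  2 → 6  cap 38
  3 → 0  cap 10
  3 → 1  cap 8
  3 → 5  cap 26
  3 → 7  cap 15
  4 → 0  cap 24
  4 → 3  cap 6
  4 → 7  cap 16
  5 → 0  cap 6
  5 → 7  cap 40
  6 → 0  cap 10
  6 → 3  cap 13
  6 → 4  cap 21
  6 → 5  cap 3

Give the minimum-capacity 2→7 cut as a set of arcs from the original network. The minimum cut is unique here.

Min-cut arcs: {(0,1), (0,7), (2,1), (2,3), (4,3), (4,7), (6,3), (6,5)} (total capacity 73)

augment #1: 2→0→7 push 11
augment #2: 2→1→7 push 5
augment #3: 2→3→7 push 5
augment #4: 2→4→7 push 16
augment #5: 2→4→0→7 push 8
augment #6: 2→4→3→7 push 5
augment #7: 2→6→3→7 push 5
augment #8: 2→6→5→7 push 3
augment #9: 2→6→0→1→7 push 6
augment #10: 2→6→3→1→7 push 4
augment #11: 2→6→3→5→7 push 4
augment #12: 2→6→4→3→5→7 push 1
max flow = 73; residual-reachable set from 2 gives S-side
cut edges (S→T): {(0,1), (0,7), (2,1), (2,3), (4,3), (4,7), (6,3), (6,5)} total cap 73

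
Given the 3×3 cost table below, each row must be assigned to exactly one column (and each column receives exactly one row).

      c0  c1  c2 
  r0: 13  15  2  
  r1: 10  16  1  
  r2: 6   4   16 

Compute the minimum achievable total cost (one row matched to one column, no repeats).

Minimum assignment cost: 16

optimal assignment: row0→col2 (cost 2), row1→col0 (cost 10), row2→col1 (cost 4)
total = 2 + 10 + 4 = 16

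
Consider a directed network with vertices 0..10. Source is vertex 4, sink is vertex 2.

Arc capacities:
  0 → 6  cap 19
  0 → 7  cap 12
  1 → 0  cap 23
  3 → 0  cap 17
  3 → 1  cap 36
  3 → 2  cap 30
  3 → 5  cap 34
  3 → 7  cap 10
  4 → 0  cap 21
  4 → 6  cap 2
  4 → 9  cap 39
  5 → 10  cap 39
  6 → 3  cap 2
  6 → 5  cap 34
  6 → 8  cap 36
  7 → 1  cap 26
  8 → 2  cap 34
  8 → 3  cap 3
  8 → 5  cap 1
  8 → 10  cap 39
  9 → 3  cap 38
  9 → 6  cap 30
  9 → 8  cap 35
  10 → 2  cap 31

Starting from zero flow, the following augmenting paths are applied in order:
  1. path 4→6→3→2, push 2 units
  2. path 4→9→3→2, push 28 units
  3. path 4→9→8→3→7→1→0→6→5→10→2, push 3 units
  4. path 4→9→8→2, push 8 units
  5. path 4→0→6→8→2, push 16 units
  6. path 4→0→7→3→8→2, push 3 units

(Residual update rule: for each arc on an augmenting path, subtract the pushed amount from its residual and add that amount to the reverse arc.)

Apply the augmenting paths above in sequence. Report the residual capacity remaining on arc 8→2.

after path 1 (4→6→3→2, push 2): res(8,2)=34
after path 2 (4→9→3→2, push 28): res(8,2)=34
after path 3 (4→9→8→3→7→1→0→6→5→10→2, push 3): res(8,2)=34
after path 4 (4→9→8→2, push 8): res(8,2)=26
after path 5 (4→0→6→8→2, push 16): res(8,2)=10
after path 6 (4→0→7→3→8→2, push 3): res(8,2)=7

Residual capacity of (8,2): 7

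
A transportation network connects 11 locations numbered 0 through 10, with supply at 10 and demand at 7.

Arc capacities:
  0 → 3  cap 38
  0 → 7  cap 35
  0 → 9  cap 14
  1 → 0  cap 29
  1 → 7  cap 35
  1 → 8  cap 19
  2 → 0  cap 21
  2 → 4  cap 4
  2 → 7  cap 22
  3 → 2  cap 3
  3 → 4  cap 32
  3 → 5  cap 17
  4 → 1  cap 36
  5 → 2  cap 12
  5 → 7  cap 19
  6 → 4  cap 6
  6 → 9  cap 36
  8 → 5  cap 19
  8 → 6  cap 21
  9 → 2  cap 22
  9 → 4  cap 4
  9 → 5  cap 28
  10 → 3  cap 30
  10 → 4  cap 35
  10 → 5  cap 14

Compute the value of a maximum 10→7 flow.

augment #1: 10→5→7 bottleneck 14, total now 14
augment #2: 10→3→2→7 bottleneck 3, total now 17
augment #3: 10→3→5→7 bottleneck 5, total now 22
augment #4: 10→4→1→7 bottleneck 35, total now 57
augment #5: 10→3→5→2→7 bottleneck 12, total now 69
augment #6: 10→3→4→1→0→7 bottleneck 1, total now 70

Maximum flow value: 70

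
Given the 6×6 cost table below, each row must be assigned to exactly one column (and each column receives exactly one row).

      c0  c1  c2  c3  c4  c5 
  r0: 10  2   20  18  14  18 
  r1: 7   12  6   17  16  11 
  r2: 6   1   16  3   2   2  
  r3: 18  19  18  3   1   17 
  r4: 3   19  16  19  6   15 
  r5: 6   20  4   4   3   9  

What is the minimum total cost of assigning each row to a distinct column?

optimal assignment: row0→col1 (cost 2), row1→col2 (cost 6), row2→col5 (cost 2), row3→col4 (cost 1), row4→col0 (cost 3), row5→col3 (cost 4)
total = 2 + 6 + 2 + 1 + 3 + 4 = 18

Minimum assignment cost: 18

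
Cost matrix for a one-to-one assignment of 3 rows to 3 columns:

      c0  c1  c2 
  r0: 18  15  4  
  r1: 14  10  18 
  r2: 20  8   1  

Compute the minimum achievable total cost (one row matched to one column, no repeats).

optimal assignment: row0→col2 (cost 4), row1→col0 (cost 14), row2→col1 (cost 8)
total = 4 + 14 + 8 = 26

Minimum assignment cost: 26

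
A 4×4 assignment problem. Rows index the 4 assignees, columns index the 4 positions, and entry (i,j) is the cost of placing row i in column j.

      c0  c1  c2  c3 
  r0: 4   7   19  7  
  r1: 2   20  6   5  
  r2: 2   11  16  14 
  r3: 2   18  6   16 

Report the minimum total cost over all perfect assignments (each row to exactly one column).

optimal assignment: row0→col1 (cost 7), row1→col3 (cost 5), row2→col0 (cost 2), row3→col2 (cost 6)
total = 7 + 5 + 2 + 6 = 20

Minimum assignment cost: 20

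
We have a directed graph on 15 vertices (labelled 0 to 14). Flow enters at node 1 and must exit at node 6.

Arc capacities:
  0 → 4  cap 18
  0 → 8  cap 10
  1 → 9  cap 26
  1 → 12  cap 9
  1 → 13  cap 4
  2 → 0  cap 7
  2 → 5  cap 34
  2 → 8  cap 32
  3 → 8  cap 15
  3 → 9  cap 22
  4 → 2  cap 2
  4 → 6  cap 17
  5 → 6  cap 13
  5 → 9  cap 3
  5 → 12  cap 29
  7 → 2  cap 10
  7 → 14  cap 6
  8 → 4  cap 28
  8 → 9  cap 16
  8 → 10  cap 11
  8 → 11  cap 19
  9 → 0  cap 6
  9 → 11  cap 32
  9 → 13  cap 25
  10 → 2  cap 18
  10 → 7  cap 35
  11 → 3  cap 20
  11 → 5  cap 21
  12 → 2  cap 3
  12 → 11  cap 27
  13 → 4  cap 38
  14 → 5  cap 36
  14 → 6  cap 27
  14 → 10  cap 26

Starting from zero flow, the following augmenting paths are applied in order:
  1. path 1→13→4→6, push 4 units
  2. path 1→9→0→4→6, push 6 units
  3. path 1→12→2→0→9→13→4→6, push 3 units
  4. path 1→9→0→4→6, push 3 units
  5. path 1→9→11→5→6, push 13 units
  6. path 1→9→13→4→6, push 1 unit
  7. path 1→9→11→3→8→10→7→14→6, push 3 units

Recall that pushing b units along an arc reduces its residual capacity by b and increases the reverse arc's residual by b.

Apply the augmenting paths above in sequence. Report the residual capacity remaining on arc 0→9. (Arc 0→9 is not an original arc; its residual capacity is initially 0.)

Residual capacity of (0,9): 6

after path 1 (1→13→4→6, push 4): res(0,9)=0
after path 2 (1→9→0→4→6, push 6): res(0,9)=6
after path 3 (1→12→2→0→9→13→4→6, push 3): res(0,9)=3
after path 4 (1→9→0→4→6, push 3): res(0,9)=6
after path 5 (1→9→11→5→6, push 13): res(0,9)=6
after path 6 (1→9→13→4→6, push 1): res(0,9)=6
after path 7 (1→9→11→3→8→10→7→14→6, push 3): res(0,9)=6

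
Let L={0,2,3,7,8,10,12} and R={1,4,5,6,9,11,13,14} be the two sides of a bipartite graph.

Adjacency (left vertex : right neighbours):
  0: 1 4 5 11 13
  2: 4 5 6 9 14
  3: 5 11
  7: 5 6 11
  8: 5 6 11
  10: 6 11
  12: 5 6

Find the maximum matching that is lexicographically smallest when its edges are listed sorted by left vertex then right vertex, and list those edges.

|M| = 5 (so the lex-smallest maximum matching has 5 edges)
process left vertices in ascending order; for each, take the smallest-labelled available neighbour that still permits 5 edges overall, or leave it unmatched if none does
lex-smallest matching: {0-1, 2-4, 3-5, 7-6, 8-11}

Lex-smallest maximum matching: {(0,1), (2,4), (3,5), (7,6), (8,11)}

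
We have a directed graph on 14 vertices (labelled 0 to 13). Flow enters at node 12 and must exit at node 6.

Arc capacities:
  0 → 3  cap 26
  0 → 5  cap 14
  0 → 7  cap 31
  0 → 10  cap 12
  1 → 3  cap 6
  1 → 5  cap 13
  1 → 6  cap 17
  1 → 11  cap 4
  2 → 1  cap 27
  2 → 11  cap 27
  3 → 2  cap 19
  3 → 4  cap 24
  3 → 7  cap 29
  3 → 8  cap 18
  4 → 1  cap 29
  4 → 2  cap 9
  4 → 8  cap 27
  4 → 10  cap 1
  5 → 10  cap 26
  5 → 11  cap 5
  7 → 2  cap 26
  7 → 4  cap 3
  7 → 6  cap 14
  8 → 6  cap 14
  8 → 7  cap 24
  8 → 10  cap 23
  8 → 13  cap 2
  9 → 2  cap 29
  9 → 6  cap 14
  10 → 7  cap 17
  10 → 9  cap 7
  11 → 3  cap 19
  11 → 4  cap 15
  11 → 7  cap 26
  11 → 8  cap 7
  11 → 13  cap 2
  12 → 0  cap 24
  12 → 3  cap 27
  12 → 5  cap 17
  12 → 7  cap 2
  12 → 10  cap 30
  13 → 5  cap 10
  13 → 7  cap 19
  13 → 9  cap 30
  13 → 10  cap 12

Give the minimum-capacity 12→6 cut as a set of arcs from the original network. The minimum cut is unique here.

Min-cut arcs: {(1,6), (7,6), (8,6), (8,13), (10,9), (11,13)} (total capacity 56)

augment #1: 12→7→6 push 2
augment #2: 12→0→7→6 push 12
augment #3: 12→3→8→6 push 14
augment #4: 12→10→9→6 push 7
augment #5: 12→3→2→1→6 push 13
augment #6: 12→0→3→2→1→6 push 4
augment #7: 12→5→11→13→9→6 push 2
augment #8: 12→0→3→8→13→9→6 push 2
max flow = 56; residual-reachable set from 12 gives S-side
cut edges (S→T): {(1,6), (7,6), (8,6), (8,13), (10,9), (11,13)} total cap 56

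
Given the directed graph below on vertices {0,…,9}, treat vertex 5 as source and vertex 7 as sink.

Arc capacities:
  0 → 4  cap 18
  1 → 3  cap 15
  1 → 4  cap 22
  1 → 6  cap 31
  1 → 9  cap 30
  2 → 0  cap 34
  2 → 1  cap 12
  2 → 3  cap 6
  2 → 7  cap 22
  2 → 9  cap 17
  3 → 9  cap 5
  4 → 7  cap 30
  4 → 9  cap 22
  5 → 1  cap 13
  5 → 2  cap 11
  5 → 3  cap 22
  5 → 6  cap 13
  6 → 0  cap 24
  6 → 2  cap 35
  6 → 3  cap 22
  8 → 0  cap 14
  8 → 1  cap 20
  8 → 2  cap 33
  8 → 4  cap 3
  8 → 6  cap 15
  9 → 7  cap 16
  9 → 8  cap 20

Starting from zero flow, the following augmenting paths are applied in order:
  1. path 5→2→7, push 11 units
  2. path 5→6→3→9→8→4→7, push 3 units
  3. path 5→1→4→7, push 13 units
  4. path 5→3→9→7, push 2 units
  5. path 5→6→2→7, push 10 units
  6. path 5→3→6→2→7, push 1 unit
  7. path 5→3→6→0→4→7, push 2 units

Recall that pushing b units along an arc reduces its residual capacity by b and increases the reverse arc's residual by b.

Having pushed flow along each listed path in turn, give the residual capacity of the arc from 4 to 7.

after path 1 (5→2→7, push 11): res(4,7)=30
after path 2 (5→6→3→9→8→4→7, push 3): res(4,7)=27
after path 3 (5→1→4→7, push 13): res(4,7)=14
after path 4 (5→3→9→7, push 2): res(4,7)=14
after path 5 (5→6→2→7, push 10): res(4,7)=14
after path 6 (5→3→6→2→7, push 1): res(4,7)=14
after path 7 (5→3→6→0→4→7, push 2): res(4,7)=12

Residual capacity of (4,7): 12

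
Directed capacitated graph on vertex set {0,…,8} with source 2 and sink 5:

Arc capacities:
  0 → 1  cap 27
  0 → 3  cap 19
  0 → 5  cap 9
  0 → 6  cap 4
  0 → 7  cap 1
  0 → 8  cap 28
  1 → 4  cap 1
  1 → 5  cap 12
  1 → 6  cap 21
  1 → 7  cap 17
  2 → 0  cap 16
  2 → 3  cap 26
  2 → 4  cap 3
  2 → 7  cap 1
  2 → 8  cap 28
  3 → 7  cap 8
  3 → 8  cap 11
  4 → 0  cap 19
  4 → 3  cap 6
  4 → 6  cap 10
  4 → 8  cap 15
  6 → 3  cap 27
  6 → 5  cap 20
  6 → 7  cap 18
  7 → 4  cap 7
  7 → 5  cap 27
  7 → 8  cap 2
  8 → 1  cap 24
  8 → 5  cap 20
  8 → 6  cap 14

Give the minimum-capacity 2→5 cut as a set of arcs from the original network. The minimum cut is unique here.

Min-cut arcs: {(2,0), (2,4), (2,7), (2,8), (3,7), (3,8)} (total capacity 67)

augment #1: 2→0→5 push 9
augment #2: 2→7→5 push 1
augment #3: 2→8→5 push 20
augment #4: 2→0→1→5 push 7
augment #5: 2→3→7→5 push 8
augment #6: 2→4→6→5 push 3
augment #7: 2→8→1→5 push 5
augment #8: 2→8→6→5 push 3
augment #9: 2→3→8→6→5 push 11
max flow = 67; residual-reachable set from 2 gives S-side
cut edges (S→T): {(2,0), (2,4), (2,7), (2,8), (3,7), (3,8)} total cap 67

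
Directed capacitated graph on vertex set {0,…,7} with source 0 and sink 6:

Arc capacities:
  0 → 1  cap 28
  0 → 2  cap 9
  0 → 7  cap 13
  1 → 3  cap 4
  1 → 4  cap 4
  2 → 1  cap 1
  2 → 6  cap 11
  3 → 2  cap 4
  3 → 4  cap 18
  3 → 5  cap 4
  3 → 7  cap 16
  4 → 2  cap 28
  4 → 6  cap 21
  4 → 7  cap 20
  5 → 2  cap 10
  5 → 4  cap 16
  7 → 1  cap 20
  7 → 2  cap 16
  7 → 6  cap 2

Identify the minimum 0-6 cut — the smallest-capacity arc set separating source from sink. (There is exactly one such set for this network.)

Min-cut arcs: {(1,3), (1,4), (2,6), (7,6)} (total capacity 21)

augment #1: 0→2→6 push 9
augment #2: 0→7→6 push 2
augment #3: 0→1→4→6 push 4
augment #4: 0→7→2→6 push 2
augment #5: 0→1→3→4→6 push 4
max flow = 21; residual-reachable set from 0 gives S-side
cut edges (S→T): {(1,3), (1,4), (2,6), (7,6)} total cap 21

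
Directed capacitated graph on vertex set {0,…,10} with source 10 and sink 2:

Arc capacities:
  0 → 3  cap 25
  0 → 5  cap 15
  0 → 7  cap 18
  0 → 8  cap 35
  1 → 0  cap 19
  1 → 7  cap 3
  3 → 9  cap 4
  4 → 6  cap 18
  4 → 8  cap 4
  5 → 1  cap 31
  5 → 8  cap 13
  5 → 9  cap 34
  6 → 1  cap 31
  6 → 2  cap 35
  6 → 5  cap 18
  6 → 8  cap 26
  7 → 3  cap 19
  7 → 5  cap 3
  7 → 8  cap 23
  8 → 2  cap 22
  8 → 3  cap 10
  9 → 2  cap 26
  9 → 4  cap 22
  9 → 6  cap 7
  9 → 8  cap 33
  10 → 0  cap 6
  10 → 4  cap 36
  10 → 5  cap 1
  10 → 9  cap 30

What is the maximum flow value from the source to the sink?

Maximum flow value: 59

augment #1: 10→9→2 bottleneck 26, total now 26
augment #2: 10→0→8→2 bottleneck 6, total now 32
augment #3: 10→4→6→2 bottleneck 18, total now 50
augment #4: 10→4→8→2 bottleneck 4, total now 54
augment #5: 10→5→8→2 bottleneck 1, total now 55
augment #6: 10→9→6→2 bottleneck 4, total now 59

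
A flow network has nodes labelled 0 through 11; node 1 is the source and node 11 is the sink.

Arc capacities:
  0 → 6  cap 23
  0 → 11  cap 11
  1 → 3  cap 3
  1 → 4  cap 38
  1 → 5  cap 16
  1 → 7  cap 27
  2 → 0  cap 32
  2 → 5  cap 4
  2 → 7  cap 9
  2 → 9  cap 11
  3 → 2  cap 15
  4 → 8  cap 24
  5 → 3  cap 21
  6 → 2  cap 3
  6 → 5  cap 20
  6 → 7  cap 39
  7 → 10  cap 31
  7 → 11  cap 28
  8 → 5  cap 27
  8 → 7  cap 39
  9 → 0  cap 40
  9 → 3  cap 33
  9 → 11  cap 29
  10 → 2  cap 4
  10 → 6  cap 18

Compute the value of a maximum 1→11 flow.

Maximum flow value: 50

augment #1: 1→7→11 bottleneck 27, total now 27
augment #2: 1→3→2→0→11 bottleneck 3, total now 30
augment #3: 1→4→8→7→11 bottleneck 1, total now 31
augment #4: 1→5→3→2→0→11 bottleneck 8, total now 39
augment #5: 1→5→3→2→9→11 bottleneck 4, total now 43
augment #6: 1→4→8→7→10→2→9→11 bottleneck 4, total now 47
augment #7: 1→4→8→7→10→6→2→9→11 bottleneck 3, total now 50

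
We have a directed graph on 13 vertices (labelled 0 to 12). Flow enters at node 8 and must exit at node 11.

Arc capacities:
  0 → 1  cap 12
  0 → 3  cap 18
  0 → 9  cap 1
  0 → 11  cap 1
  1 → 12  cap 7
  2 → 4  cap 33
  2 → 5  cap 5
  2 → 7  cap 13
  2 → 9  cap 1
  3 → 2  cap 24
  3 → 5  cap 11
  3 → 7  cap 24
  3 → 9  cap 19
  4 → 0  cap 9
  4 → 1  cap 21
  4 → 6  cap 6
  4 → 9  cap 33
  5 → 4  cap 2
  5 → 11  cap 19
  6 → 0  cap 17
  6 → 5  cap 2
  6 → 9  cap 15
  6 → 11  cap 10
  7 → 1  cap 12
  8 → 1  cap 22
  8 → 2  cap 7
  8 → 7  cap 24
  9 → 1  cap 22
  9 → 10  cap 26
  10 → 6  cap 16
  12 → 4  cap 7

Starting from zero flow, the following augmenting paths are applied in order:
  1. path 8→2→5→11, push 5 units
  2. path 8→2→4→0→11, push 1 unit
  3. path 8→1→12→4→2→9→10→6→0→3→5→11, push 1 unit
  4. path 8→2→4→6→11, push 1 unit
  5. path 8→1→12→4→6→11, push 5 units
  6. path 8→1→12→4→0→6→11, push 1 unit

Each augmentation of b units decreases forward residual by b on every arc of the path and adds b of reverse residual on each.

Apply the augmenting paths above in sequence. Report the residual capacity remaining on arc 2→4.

after path 1 (8→2→5→11, push 5): res(2,4)=33
after path 2 (8→2→4→0→11, push 1): res(2,4)=32
after path 3 (8→1→12→4→2→9→10→6→0→3→5→11, push 1): res(2,4)=33
after path 4 (8→2→4→6→11, push 1): res(2,4)=32
after path 5 (8→1→12→4→6→11, push 5): res(2,4)=32
after path 6 (8→1→12→4→0→6→11, push 1): res(2,4)=32

Residual capacity of (2,4): 32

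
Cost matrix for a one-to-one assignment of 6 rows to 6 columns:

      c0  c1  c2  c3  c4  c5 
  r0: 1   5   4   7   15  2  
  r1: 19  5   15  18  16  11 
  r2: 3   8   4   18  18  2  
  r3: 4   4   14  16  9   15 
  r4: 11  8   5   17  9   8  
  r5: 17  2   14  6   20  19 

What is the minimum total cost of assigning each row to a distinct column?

optimal assignment: row0→col0 (cost 1), row1→col1 (cost 5), row2→col5 (cost 2), row3→col4 (cost 9), row4→col2 (cost 5), row5→col3 (cost 6)
total = 1 + 5 + 2 + 9 + 5 + 6 = 28

Minimum assignment cost: 28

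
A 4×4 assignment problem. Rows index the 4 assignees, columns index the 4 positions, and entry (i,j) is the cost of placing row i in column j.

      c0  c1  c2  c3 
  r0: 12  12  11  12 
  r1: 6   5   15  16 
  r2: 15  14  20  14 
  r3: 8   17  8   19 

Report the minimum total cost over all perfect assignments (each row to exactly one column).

Minimum assignment cost: 38

optimal assignment: row0→col2 (cost 11), row1→col1 (cost 5), row2→col3 (cost 14), row3→col0 (cost 8)
total = 11 + 5 + 14 + 8 = 38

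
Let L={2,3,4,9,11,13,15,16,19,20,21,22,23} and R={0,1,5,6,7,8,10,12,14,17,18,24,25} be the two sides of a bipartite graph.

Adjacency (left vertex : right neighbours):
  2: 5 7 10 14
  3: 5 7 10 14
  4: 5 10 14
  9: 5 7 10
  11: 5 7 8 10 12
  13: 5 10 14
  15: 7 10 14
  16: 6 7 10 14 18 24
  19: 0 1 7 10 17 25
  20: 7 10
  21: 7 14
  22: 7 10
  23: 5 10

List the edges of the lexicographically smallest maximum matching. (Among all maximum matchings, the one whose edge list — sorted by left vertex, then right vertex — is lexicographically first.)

Lex-smallest maximum matching: {(2,5), (3,7), (4,10), (11,8), (13,14), (16,6), (19,0)}

|M| = 7 (so the lex-smallest maximum matching has 7 edges)
process left vertices in ascending order; for each, take the smallest-labelled available neighbour that still permits 7 edges overall, or leave it unmatched if none does
lex-smallest matching: {2-5, 3-7, 4-10, 11-8, 13-14, 16-6, 19-0}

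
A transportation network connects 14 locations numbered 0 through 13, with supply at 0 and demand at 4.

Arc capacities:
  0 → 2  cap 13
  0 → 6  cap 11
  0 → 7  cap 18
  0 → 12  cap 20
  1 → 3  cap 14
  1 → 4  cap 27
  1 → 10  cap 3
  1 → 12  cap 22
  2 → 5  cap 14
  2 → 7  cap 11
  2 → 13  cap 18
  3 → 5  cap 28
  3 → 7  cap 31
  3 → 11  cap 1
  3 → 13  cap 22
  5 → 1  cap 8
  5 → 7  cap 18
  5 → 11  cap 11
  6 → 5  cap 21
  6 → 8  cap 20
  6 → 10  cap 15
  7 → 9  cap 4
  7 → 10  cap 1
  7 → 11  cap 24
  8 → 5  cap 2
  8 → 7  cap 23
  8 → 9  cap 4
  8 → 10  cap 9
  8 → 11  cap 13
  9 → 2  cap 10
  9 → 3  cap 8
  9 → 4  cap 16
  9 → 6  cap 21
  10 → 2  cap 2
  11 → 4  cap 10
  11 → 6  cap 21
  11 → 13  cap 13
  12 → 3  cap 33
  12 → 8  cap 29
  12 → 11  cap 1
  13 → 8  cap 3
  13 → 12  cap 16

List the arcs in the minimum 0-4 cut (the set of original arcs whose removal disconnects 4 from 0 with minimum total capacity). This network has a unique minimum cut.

Min-cut arcs: {(5,1), (7,9), (8,9), (11,4)} (total capacity 26)

augment #1: 0→7→9→4 push 4
augment #2: 0→7→11→4 push 10
augment #3: 0→2→5→1→4 push 8
augment #4: 0→6→8→9→4 push 4
max flow = 26; residual-reachable set from 0 gives S-side
cut edges (S→T): {(5,1), (7,9), (8,9), (11,4)} total cap 26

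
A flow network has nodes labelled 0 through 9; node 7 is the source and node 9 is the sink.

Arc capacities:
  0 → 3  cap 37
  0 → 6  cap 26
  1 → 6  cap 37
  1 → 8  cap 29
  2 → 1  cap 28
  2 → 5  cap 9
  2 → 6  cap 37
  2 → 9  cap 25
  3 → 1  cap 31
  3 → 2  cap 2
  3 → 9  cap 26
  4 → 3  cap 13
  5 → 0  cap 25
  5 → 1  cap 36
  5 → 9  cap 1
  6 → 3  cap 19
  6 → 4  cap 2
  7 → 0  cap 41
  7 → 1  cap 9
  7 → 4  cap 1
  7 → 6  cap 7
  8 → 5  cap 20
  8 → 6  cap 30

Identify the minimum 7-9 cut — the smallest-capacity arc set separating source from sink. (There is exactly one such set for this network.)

augment #1: 7→0→3→9 push 26
augment #2: 7→0→3→2→9 push 2
augment #3: 7→1→8→5→9 push 1
max flow = 29; residual-reachable set from 7 gives S-side
cut edges (S→T): {(3,2), (3,9), (5,9)} total cap 29

Min-cut arcs: {(3,2), (3,9), (5,9)} (total capacity 29)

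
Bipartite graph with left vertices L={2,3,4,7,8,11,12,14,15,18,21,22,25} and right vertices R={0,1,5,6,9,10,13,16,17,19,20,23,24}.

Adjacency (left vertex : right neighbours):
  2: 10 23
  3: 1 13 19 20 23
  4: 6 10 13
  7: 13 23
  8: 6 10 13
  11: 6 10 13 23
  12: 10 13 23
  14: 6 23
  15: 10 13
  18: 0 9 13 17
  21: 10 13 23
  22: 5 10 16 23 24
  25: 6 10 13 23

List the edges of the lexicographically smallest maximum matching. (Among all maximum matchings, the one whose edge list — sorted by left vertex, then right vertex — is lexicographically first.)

|M| = 7 (so the lex-smallest maximum matching has 7 edges)
process left vertices in ascending order; for each, take the smallest-labelled available neighbour that still permits 7 edges overall, or leave it unmatched if none does
lex-smallest matching: {2-10, 3-1, 4-6, 7-13, 11-23, 18-0, 22-5}

Lex-smallest maximum matching: {(2,10), (3,1), (4,6), (7,13), (11,23), (18,0), (22,5)}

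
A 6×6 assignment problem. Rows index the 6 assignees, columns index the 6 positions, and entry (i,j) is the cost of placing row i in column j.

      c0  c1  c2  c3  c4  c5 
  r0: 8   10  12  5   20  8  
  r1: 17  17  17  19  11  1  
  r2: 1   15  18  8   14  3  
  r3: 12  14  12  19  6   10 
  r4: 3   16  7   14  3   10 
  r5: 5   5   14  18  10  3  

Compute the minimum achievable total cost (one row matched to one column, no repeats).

Minimum assignment cost: 25

optimal assignment: row0→col3 (cost 5), row1→col5 (cost 1), row2→col0 (cost 1), row3→col4 (cost 6), row4→col2 (cost 7), row5→col1 (cost 5)
total = 5 + 1 + 1 + 6 + 7 + 5 = 25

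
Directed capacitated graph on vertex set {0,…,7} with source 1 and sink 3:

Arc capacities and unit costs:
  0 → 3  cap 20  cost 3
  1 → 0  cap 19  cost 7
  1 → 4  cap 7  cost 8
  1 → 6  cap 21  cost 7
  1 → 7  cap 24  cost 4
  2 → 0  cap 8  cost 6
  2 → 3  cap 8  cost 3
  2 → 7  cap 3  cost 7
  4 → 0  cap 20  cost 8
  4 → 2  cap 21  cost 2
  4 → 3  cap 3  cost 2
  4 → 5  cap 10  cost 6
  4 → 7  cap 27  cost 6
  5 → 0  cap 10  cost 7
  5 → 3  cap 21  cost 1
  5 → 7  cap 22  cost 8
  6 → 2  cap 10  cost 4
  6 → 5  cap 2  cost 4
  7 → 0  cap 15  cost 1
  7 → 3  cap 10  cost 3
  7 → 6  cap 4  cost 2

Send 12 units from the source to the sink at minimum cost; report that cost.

Minimum cost for 12 units: 86

shortest-cost path #1: 1→7→3 push 10 @ unit cost 7 (adds 70)
shortest-cost path #2: 1→7→0→3 push 2 @ unit cost 8 (adds 16)
total cost = 86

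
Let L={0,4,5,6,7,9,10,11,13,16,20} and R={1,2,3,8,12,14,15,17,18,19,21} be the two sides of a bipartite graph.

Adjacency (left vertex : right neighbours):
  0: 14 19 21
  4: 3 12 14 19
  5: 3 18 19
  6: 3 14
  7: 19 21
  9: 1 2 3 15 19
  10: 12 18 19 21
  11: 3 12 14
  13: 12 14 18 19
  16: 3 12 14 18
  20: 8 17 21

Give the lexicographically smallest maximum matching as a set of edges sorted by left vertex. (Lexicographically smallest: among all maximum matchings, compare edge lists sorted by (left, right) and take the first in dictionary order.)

Lex-smallest maximum matching: {(0,14), (4,3), (5,18), (7,19), (9,1), (10,21), (11,12), (20,8)}

|M| = 8 (so the lex-smallest maximum matching has 8 edges)
process left vertices in ascending order; for each, take the smallest-labelled available neighbour that still permits 8 edges overall, or leave it unmatched if none does
lex-smallest matching: {0-14, 4-3, 5-18, 7-19, 9-1, 10-21, 11-12, 20-8}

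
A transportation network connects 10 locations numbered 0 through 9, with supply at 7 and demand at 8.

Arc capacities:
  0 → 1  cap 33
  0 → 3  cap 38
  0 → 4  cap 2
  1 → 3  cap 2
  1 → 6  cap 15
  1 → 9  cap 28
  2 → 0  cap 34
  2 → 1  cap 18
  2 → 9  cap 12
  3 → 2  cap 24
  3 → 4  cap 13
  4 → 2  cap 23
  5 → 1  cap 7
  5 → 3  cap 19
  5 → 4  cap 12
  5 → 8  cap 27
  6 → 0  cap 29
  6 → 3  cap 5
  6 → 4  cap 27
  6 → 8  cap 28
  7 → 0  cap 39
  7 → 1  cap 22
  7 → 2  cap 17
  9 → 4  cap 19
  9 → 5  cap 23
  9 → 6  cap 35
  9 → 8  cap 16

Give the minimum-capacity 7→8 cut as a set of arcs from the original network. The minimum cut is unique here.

Min-cut arcs: {(1,6), (1,9), (2,9)} (total capacity 55)

augment #1: 7→1→6→8 push 15
augment #2: 7→1→9→8 push 7
augment #3: 7→2→9→8 push 9
augment #4: 7→2→9→5→8 push 3
augment #5: 7→0→1→9→5→8 push 20
augment #6: 7→0→1→9→6→8 push 1
max flow = 55; residual-reachable set from 7 gives S-side
cut edges (S→T): {(1,6), (1,9), (2,9)} total cap 55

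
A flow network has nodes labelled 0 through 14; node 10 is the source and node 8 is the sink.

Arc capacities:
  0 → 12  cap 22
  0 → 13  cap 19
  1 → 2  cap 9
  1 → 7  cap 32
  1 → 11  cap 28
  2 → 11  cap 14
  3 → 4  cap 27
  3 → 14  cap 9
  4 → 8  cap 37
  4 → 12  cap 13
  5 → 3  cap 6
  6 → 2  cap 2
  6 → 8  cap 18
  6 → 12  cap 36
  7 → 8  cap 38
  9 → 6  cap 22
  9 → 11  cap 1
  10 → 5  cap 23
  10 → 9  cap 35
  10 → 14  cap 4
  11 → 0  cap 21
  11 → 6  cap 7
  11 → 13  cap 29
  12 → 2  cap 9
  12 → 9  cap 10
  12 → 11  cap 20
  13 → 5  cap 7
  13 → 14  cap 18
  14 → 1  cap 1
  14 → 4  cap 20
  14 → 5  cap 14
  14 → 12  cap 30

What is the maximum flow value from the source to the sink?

Maximum flow value: 33

augment #1: 10→9→6→8 bottleneck 18, total now 18
augment #2: 10→14→4→8 bottleneck 4, total now 22
augment #3: 10→5→3→4→8 bottleneck 6, total now 28
augment #4: 10→9→11→13→14→4→8 bottleneck 1, total now 29
augment #5: 10→9→6→2→11→13→14→4→8 bottleneck 2, total now 31
augment #6: 10→9→6→12→11→13→14→4→8 bottleneck 2, total now 33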